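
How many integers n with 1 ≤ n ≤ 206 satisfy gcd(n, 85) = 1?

155

85 = 5·17. Inclusion–exclusion on these primes:
206 − ⌊206/5⌋ − ⌊206/17⌋ + ⌊206/85⌋ = 155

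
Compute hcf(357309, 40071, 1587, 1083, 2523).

gcd(357309, 40071): 357309 = 8·40071 + 36741; 40071 = 1·36741 + 3330; 36741 = 11·3330 + 111; 3330 = 30·111 + 0 → 111
gcd(111, 1587): 1587 = 14·111 + 33; 111 = 3·33 + 12; 33 = 2·12 + 9; 12 = 1·9 + 3; 9 = 3·3 + 0 → 3
gcd(3, 1083): 1083 = 361·3 + 0 → 3
gcd(3, 2523): 2523 = 841·3 + 0 → 3

3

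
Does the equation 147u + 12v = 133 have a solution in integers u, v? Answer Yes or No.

No

By Bézout, 147u + 12v = 133 has integer solutions iff gcd(147, 12) | 133.
Euclid: 147 = 12·12 + 3; 12 = 4·3 + 0. gcd = 3; 133 mod 3 = 1. No.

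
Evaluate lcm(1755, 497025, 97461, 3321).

1986062694525

1755 = 3³ · 5 · 13; 497025 = 3² · 5² · 47²; 97461 = 3² · 7² · 13 · 17; 3321 = 3⁴ · 41
lcm takes max exponent of each prime: 3⁴ · 5² · 7² · 13 · 17 · 41 · 47² = 1986062694525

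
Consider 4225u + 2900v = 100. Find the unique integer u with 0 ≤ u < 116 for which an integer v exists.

92

gcd(4225, 2900) = 25 (Euclid: 4225 = 1·2900 + 1325; 2900 = 2·1325 + 250; 1325 = 5·250 + 75; 250 = 3·75 + 25; 75 = 3·25 + 0), and 25 | 100.
Extended Euclid: 4225·(-35) + 2900·(51) = 25. Scale by 4: u₀ = -140.
General solution u = u₀ + 116t; reducing mod 116 gives u = 92 (and v = -134).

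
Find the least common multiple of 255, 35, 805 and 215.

1765365

255 = 3 · 5 · 17; 35 = 5 · 7; 805 = 5 · 7 · 23; 215 = 5 · 43
lcm takes max exponent of each prime: 3 · 5 · 7 · 17 · 23 · 43 = 1765365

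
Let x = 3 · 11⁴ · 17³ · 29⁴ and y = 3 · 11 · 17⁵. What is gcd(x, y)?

162129

min exponent per shared prime: 3 · 11 · 17³ = 162129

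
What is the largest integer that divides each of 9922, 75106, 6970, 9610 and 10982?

2

9922 = 2 · 11² · 41; 75106 = 2 · 17 · 47²; 6970 = 2 · 5 · 17 · 41; 9610 = 2 · 5 · 31²; 10982 = 2 · 17² · 19
gcd takes min exponent of each prime: 2 = 2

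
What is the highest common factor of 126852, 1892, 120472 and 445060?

44

126852 = 2² · 3 · 11 · 31²; 1892 = 2² · 11 · 43; 120472 = 2³ · 11 · 37²; 445060 = 2² · 5 · 7 · 11 · 17²
gcd takes min exponent of each prime: 2² · 11 = 44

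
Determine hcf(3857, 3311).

Euclid: 3857 = 1·3311 + 546; 3311 = 6·546 + 35; 546 = 15·35 + 21; 35 = 1·21 + 14; 21 = 1·14 + 7; 14 = 2·7 + 0. Last nonzero remainder: 7.

7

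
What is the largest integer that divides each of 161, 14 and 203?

7

161 = 7 · 23; 14 = 2 · 7; 203 = 7 · 29
gcd takes min exponent of each prime: 7 = 7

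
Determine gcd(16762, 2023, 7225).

289

gcd(16762, 2023): 16762 = 8·2023 + 578; 2023 = 3·578 + 289; 578 = 2·289 + 0 → 289
gcd(289, 7225): 7225 = 25·289 + 0 → 289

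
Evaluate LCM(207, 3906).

89838

gcd first: 3906 = 18·207 + 180; 207 = 1·180 + 27; 180 = 6·27 + 18; 27 = 1·18 + 9; 18 = 2·9 + 0 → gcd = 9
lcm = 207·3906/gcd = 808542/9 = 89838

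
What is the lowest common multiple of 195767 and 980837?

195767 = 11 · 13 · 37²; 980837 = 11 · 13 · 19³
max exponents: 11 · 13 · 19³ · 37² = 1342765853

1342765853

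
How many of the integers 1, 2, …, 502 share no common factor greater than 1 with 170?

189

170 = 2·5·17. Inclusion–exclusion on these primes:
502 − ⌊502/2⌋ − ⌊502/5⌋ − ⌊502/17⌋ + ⌊502/10⌋ + ⌊502/34⌋ + ⌊502/85⌋ − ⌊502/170⌋ = 189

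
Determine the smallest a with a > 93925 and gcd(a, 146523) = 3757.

Multiples of 3757 above 93925: 3757·26, 3757·27, … . Need the cofactor coprime to 146523/3757 = 39.
Checking s = 26, 27, … the first with gcd(s, 39) = 1 is s = 28, giving 105196.

105196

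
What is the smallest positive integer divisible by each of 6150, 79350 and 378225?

400162050

6150 = 2 · 3 · 5² · 41; 79350 = 2 · 3 · 5² · 23²; 378225 = 3² · 5² · 41²
lcm takes max exponent of each prime: 2 · 3² · 5² · 23² · 41² = 400162050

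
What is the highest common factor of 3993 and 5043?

Euclid: 5043 = 1·3993 + 1050; 3993 = 3·1050 + 843; 1050 = 1·843 + 207; 843 = 4·207 + 15; 207 = 13·15 + 12; 15 = 1·12 + 3; 12 = 4·3 + 0. Last nonzero remainder: 3.

3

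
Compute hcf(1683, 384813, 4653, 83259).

gcd(1683, 384813): 384813 = 228·1683 + 1089; 1683 = 1·1089 + 594; 1089 = 1·594 + 495; 594 = 1·495 + 99; 495 = 5·99 + 0 → 99
gcd(99, 4653): 4653 = 47·99 + 0 → 99
gcd(99, 83259): 83259 = 841·99 + 0 → 99

99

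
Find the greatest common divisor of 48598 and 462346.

2

48598 = 2 · 11 · 47²
462346 = 2 · 19 · 23³
Common: 2 = 2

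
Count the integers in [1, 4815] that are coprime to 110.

110 = 2·5·11. Inclusion–exclusion on these primes:
4815 − ⌊4815/2⌋ − ⌊4815/5⌋ − ⌊4815/11⌋ + ⌊4815/10⌋ + ⌊4815/22⌋ + ⌊4815/55⌋ − ⌊4815/110⌋ = 1751

1751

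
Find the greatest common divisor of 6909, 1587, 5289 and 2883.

gcd(6909, 1587): 6909 = 4·1587 + 561; 1587 = 2·561 + 465; 561 = 1·465 + 96; 465 = 4·96 + 81; 96 = 1·81 + 15; 81 = 5·15 + 6; 15 = 2·6 + 3; 6 = 2·3 + 0 → 3
gcd(3, 5289): 5289 = 1763·3 + 0 → 3
gcd(3, 2883): 2883 = 961·3 + 0 → 3

3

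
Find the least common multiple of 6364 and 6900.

gcd first: 6900 = 1·6364 + 536; 6364 = 11·536 + 468; 536 = 1·468 + 68; 468 = 6·68 + 60; 68 = 1·60 + 8; 60 = 7·8 + 4; 8 = 2·4 + 0 → gcd = 4
lcm = 6364·6900/gcd = 43911600/4 = 10977900

10977900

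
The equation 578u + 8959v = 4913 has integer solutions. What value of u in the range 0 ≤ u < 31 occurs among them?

Reduce mod 8959: 578u ≡ 4913 (mod 8959). With g = gcd(578, 8959) = 289 dividing 4913, divide through: 2u ≡ 17 (mod 31).
Since gcd(2, 31) = 1, u ≡ 17·(2)⁻¹ ≡ 24 (mod 31). Smallest non-negative: 24.

24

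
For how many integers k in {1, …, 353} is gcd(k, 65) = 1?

Prime factors of 65: 5, 13. Count integers ≤ 353 divisible by none of them.
By inclusion–exclusion: 353 − ⌊353/5⌋ − ⌊353/13⌋ + ⌊353/65⌋ = 261.

261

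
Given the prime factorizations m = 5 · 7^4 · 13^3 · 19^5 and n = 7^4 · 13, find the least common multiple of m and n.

65307073983515

max exponent per prime: 5 · 7^4 · 13^3 · 19^5 = 65307073983515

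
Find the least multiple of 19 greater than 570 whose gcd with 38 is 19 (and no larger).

Multiples of 19 above 570: 19·31, 19·32, … . Need the cofactor coprime to 38/19 = 2.
Checking s = 31, 32, … the first with gcd(s, 2) = 1 is s = 31, giving 589.

589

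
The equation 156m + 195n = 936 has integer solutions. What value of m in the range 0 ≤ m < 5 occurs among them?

1

Reduce mod 195: 156m ≡ 936 (mod 195). With g = gcd(156, 195) = 39 dividing 936, divide through: 4m ≡ 24 (mod 5).
Since gcd(4, 5) = 1, m ≡ 24·(4)⁻¹ ≡ 1 (mod 5). Smallest non-negative: 1.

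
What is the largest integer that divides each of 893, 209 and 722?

19

gcd(893, 209): 893 = 4·209 + 57; 209 = 3·57 + 38; 57 = 1·38 + 19; 38 = 2·19 + 0 → 19
gcd(19, 722): 722 = 38·19 + 0 → 19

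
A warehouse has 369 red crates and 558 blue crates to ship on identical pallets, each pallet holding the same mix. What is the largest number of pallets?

9

369 = 3² · 41
558 = 2 · 3² · 31
Common: 3² = 9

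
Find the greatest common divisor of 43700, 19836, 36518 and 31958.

38

gcd(43700, 19836): 43700 = 2·19836 + 4028; 19836 = 4·4028 + 3724; 4028 = 1·3724 + 304; 3724 = 12·304 + 76; 304 = 4·76 + 0 → 76
gcd(76, 36518): 36518 = 480·76 + 38; 76 = 2·38 + 0 → 38
gcd(38, 31958): 31958 = 841·38 + 0 → 38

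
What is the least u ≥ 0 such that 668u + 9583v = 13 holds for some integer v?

8794

Reduce mod 9583: 668u ≡ 13 (mod 9583). With g = gcd(668, 9583) = 1 dividing 13, divide through: 668u ≡ 13 (mod 9583).
Since gcd(668, 9583) = 1, u ≡ 13·(668)⁻¹ ≡ 8794 (mod 9583). Smallest non-negative: 8794.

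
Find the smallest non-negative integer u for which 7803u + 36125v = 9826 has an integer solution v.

117

Reduce mod 36125: 7803u ≡ 9826 (mod 36125). With g = gcd(7803, 36125) = 289 dividing 9826, divide through: 27u ≡ 34 (mod 125).
Since gcd(27, 125) = 1, u ≡ 34·(27)⁻¹ ≡ 117 (mod 125). Smallest non-negative: 117.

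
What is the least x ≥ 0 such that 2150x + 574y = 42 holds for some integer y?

gcd(2150, 574) = 2 (Euclid: 2150 = 3·574 + 428; 574 = 1·428 + 146; 428 = 2·146 + 136; 146 = 1·136 + 10; 136 = 13·10 + 6; 10 = 1·6 + 4; 6 = 1·4 + 2; 4 = 2·2 + 0), and 2 | 42.
Extended Euclid: 2150·(114) + 574·(-427) = 2. Scale by 21: x₀ = 2394.
General solution x = x₀ + 287t; reducing mod 287 gives x = 98 (and y = -367).

98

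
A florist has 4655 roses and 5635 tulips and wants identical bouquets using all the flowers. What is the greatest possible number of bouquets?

4655 = 5 · 7² · 19
5635 = 5 · 7² · 23
Common: 5 · 7² = 245

245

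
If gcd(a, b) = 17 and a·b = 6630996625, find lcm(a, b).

390058625

gcd·lcm = product, so lcm = 6630996625/17 = 390058625.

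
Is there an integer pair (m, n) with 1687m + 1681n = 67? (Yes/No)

Yes

gcd(1687, 1681): 1687 = 1·1681 + 6; 1681 = 280·6 + 1; 6 = 6·1 + 0 → 1
1 divides 67, so a solution exists.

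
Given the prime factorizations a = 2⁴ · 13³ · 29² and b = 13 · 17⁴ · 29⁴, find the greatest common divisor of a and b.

10933

min exponent per shared prime: 13 · 29² = 10933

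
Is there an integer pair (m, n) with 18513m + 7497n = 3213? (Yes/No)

gcd(18513, 7497): 18513 = 2·7497 + 3519; 7497 = 2·3519 + 459; 3519 = 7·459 + 306; 459 = 1·306 + 153; 306 = 2·153 + 0 → 153
153 divides 3213, so a solution exists.

Yes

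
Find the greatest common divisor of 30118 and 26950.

30118 = 2 · 11 · 37²
26950 = 2 · 5² · 7² · 11
Common: 2 · 11 = 22

22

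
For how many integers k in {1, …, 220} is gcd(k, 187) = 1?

189

Prime factors of 187: 11, 17. Count integers ≤ 220 divisible by none of them.
By inclusion–exclusion: 220 − ⌊220/11⌋ − ⌊220/17⌋ + ⌊220/187⌋ = 189.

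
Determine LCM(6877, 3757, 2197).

6877 = 13 · 23²; 3757 = 13 · 17²; 2197 = 13³
lcm takes max exponent of each prime: 13³ · 17² · 23² = 335879557

335879557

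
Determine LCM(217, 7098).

220038

gcd first: 7098 = 32·217 + 154; 217 = 1·154 + 63; 154 = 2·63 + 28; 63 = 2·28 + 7; 28 = 4·7 + 0 → gcd = 7
lcm = 217·7098/gcd = 1540266/7 = 220038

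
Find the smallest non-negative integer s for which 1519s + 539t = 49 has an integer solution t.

gcd(1519, 539) = 49 (Euclid: 1519 = 2·539 + 441; 539 = 1·441 + 98; 441 = 4·98 + 49; 98 = 2·49 + 0), and 49 | 49.
Extended Euclid: 1519·(5) + 539·(-14) = 49. Scale by 1: s₀ = 5.
General solution s = s₀ + 11k; reducing mod 11 gives s = 5 (and t = -14).

5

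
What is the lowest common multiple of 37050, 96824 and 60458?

11553523800

37050 = 2 · 3 · 5² · 13 · 19; 96824 = 2³ · 7² · 13 · 19; 60458 = 2 · 19 · 37 · 43
lcm takes max exponent of each prime: 2³ · 3 · 5² · 7² · 13 · 19 · 37 · 43 = 11553523800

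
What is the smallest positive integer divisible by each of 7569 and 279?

234639

gcd first: 7569 = 27·279 + 36; 279 = 7·36 + 27; 36 = 1·27 + 9; 27 = 3·9 + 0 → gcd = 9
lcm = 7569·279/gcd = 2111751/9 = 234639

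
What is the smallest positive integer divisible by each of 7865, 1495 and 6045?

7865 = 5 · 11² · 13; 1495 = 5 · 13 · 23; 6045 = 3 · 5 · 13 · 31
lcm takes max exponent of each prime: 3 · 5 · 11² · 13 · 23 · 31 = 16823235

16823235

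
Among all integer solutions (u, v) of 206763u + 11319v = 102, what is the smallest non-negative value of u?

3522

Reduce mod 11319: 206763u ≡ 102 (mod 11319). With g = gcd(206763, 11319) = 3 dividing 102, divide through: 68921u ≡ 34 (mod 3773).
Since gcd(68921, 3773) = 1, u ≡ 34·(68921)⁻¹ ≡ 3522 (mod 3773). Smallest non-negative: 3522.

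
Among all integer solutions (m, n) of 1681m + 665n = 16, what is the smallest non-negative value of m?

gcd(1681, 665) = 1 (Euclid: 1681 = 2·665 + 351; 665 = 1·351 + 314; 351 = 1·314 + 37; 314 = 8·37 + 18; 37 = 2·18 + 1; 18 = 18·1 + 0), and 1 | 16.
Extended Euclid: 1681·(36) + 665·(-91) = 1. Scale by 16: m₀ = 576.
General solution m = m₀ + 665t; reducing mod 665 gives m = 576 (and n = -1456).

576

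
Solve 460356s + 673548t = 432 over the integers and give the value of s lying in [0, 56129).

Euclid: 673548 = 1·460356 + 213192; 460356 = 2·213192 + 33972; 213192 = 6·33972 + 9360; 33972 = 3·9360 + 5892; 9360 = 1·5892 + 3468; 5892 = 1·3468 + 2424; 3468 = 1·2424 + 1044; 2424 = 2·1044 + 336; 1044 = 3·336 + 36; 336 = 9·36 + 12; 36 = 3·12 + 0 → gcd = 12; 432 = 12·36.
Back-substitution yields 460356·(18062) + 673548·(-12345) = 12, so one solution is s = 18062·36 = 650232, t = -12345·36 = -444420.
Solutions in s differ by 673548/12 = 56129; the one in [0, 56129) is 650232 mod 56129 = 32813.

32813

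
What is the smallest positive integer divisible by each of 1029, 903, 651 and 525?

34291425

1029 = 3 · 7³; 903 = 3 · 7 · 43; 651 = 3 · 7 · 31; 525 = 3 · 5² · 7
lcm takes max exponent of each prime: 3 · 5² · 7³ · 31 · 43 = 34291425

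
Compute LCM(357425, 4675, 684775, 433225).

lcm(357425, 4675) = 357425·4675/gcd = 1670961875/425 = 3931675
lcm(3931675, 684775) = 3931675·684775/gcd = 2692312748125/25 = 107692509925
lcm(107692509925, 433225) = 107692509925·433225/gcd = 46655087612258125/13975 = 3338467807675

3338467807675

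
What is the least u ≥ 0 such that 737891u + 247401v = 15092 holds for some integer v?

Reduce mod 247401: 737891u ≡ 15092 (mod 247401). With g = gcd(737891, 247401) = 539 dividing 15092, divide through: 1369u ≡ 28 (mod 459).
Since gcd(1369, 459) = 1, u ≡ 28·(1369)⁻¹ ≡ 226 (mod 459). Smallest non-negative: 226.

226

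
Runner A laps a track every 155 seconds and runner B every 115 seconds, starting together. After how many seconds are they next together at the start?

3565

155 = 5 · 31; 115 = 5 · 23
max exponents: 5 · 23 · 31 = 3565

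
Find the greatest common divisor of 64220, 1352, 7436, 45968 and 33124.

676

gcd(64220, 1352): 64220 = 47·1352 + 676; 1352 = 2·676 + 0 → 676
gcd(676, 7436): 7436 = 11·676 + 0 → 676
gcd(676, 45968): 45968 = 68·676 + 0 → 676
gcd(676, 33124): 33124 = 49·676 + 0 → 676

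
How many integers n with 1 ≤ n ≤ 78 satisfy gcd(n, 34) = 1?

34 = 2·17. Inclusion–exclusion on these primes:
78 − ⌊78/2⌋ − ⌊78/17⌋ + ⌊78/34⌋ = 37

37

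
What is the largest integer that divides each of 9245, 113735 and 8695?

5

9245 = 5 · 43²; 113735 = 5 · 23² · 43; 8695 = 5 · 37 · 47
gcd takes min exponent of each prime: 5 = 5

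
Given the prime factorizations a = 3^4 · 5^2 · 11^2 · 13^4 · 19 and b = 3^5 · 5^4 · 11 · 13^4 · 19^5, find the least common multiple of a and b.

1299610092273260625

max exponent per prime: 3^5 · 5^4 · 11^2 · 13^4 · 19^5 = 1299610092273260625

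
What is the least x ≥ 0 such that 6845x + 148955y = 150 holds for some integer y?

gcd(6845, 148955) = 5 (Euclid: 148955 = 21·6845 + 5210; 6845 = 1·5210 + 1635; 5210 = 3·1635 + 305; 1635 = 5·305 + 110; 305 = 2·110 + 85; 110 = 1·85 + 25; 85 = 3·25 + 10; 25 = 2·10 + 5; 10 = 2·5 + 0), and 5 | 150.
Extended Euclid: 6845·(12208) + 148955·(-561) = 5. Scale by 30: x₀ = 366240.
General solution x = x₀ + 29791t; reducing mod 29791 gives x = 8748 (and y = -402).

8748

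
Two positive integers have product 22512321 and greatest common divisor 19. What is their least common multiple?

Since gcd(a,b)·lcm(a,b) = ab, lcm = 22512321/19 = 1184859.

1184859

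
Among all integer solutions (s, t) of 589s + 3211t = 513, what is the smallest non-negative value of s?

99

gcd(589, 3211) = 19 (Euclid: 3211 = 5·589 + 266; 589 = 2·266 + 57; 266 = 4·57 + 38; 57 = 1·38 + 19; 38 = 2·19 + 0), and 19 | 513.
Extended Euclid: 589·(60) + 3211·(-11) = 19. Scale by 27: s₀ = 1620.
General solution s = s₀ + 169k; reducing mod 169 gives s = 99 (and t = -18).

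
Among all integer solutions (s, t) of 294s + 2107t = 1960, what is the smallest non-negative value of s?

21

Euclid: 2107 = 7·294 + 49; 294 = 6·49 + 0 → gcd = 49; 1960 = 49·40.
Back-substitution yields 294·(-7) + 2107·(1) = 49, so one solution is s = -7·40 = -280, t = 1·40 = 40.
Solutions in s differ by 2107/49 = 43; the one in [0, 43) is -280 mod 43 = 21.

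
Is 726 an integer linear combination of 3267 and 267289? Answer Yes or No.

Yes

gcd(3267, 267289): 267289 = 81·3267 + 2662; 3267 = 1·2662 + 605; 2662 = 4·605 + 242; 605 = 2·242 + 121; 242 = 2·121 + 0 → 121
121 divides 726, so a solution exists.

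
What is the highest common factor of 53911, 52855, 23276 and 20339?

11

gcd(53911, 52855): 53911 = 1·52855 + 1056; 52855 = 50·1056 + 55; 1056 = 19·55 + 11; 55 = 5·11 + 0 → 11
gcd(11, 23276): 23276 = 2116·11 + 0 → 11
gcd(11, 20339): 20339 = 1849·11 + 0 → 11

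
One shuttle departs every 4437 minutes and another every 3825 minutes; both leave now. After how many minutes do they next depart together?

gcd first: 4437 = 1·3825 + 612; 3825 = 6·612 + 153; 612 = 4·153 + 0 → gcd = 153
lcm = 4437·3825/gcd = 16971525/153 = 110925

110925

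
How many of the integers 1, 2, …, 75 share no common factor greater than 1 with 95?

57

Prime factors of 95: 5, 19. Count integers ≤ 75 divisible by none of them.
By inclusion–exclusion: 75 − ⌊75/5⌋ − ⌊75/19⌋ + ⌊75/95⌋ = 57.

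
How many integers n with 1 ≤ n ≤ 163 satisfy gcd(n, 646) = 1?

Prime factors of 646: 2, 17, 19. Count integers ≤ 163 divisible by none of them.
By inclusion–exclusion: 163 − ⌊163/2⌋ − ⌊163/17⌋ − ⌊163/19⌋ + ⌊163/34⌋ + ⌊163/38⌋ + ⌊163/323⌋ − ⌊163/646⌋ = 73.

73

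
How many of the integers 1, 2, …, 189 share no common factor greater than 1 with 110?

69

110 = 2·5·11. Inclusion–exclusion on these primes:
189 − ⌊189/2⌋ − ⌊189/5⌋ − ⌊189/11⌋ + ⌊189/10⌋ + ⌊189/22⌋ + ⌊189/55⌋ − ⌊189/110⌋ = 69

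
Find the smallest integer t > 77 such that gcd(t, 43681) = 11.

88

Multiples of 11 above 77: 11·8, 11·9, … . Need the cofactor coprime to 43681/11 = 3971.
Checking s = 8, 9, … the first with gcd(s, 3971) = 1 is s = 8, giving 88.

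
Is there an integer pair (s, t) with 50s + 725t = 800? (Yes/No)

By Bézout, 50s + 725t = 800 has integer solutions iff gcd(50, 725) | 800.
Euclid: 725 = 14·50 + 25; 50 = 2·25 + 0. gcd = 25; 800 mod 25 = 0. Yes.

Yes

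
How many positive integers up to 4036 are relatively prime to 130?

130 = 2·5·13. Inclusion–exclusion on these primes:
4036 − ⌊4036/2⌋ − ⌊4036/5⌋ − ⌊4036/13⌋ + ⌊4036/10⌋ + ⌊4036/26⌋ + ⌊4036/65⌋ − ⌊4036/130⌋ = 1490

1490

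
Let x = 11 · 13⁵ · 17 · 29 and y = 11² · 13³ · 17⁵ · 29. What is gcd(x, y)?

11914331

min exponent per shared prime: 11 · 13³ · 17 · 29 = 11914331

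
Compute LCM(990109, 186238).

9705048418

990109 = 19 · 31 · 41²; 186238 = 2 · 13² · 19 · 29
max exponents: 2 · 13² · 19 · 29 · 31 · 41² = 9705048418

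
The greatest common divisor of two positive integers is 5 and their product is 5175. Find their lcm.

For any two positive integers, gcd × lcm equals their product. Hence lcm = 5175 / 5 = 1035.

1035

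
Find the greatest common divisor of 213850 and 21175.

175

Euclid: 213850 = 10·21175 + 2100; 21175 = 10·2100 + 175; 2100 = 12·175 + 0. Last nonzero remainder: 175.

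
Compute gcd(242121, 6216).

Euclid: 242121 = 38·6216 + 5913; 6216 = 1·5913 + 303; 5913 = 19·303 + 156; 303 = 1·156 + 147; 156 = 1·147 + 9; 147 = 16·9 + 3; 9 = 3·3 + 0. Last nonzero remainder: 3.

3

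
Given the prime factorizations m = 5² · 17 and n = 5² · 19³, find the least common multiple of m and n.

2915075

max exponent per prime: 5² · 17 · 19³ = 2915075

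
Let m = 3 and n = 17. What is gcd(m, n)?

min exponent per shared prime: (none) = 1

1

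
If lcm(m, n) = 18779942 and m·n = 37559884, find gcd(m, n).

gcd·lcm = product, so gcd = 37559884/18779942 = 2.

2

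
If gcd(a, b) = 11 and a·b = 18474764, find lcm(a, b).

For any two positive integers, gcd × lcm equals their product. Hence lcm = 18474764 / 11 = 1679524.

1679524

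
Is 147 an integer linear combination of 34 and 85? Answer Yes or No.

No

gcd(34, 85): 85 = 2·34 + 17; 34 = 2·17 + 0 → 17
17 does not divide 147, so a solution does not exist.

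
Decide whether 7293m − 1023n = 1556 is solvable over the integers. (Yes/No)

By Bézout, 7293m − 1023n = 1556 has integer solutions iff gcd(7293, 1023) | 1556.
Euclid: 7293 = 7·1023 + 132; 1023 = 7·132 + 99; 132 = 1·99 + 33; 99 = 3·33 + 0. gcd = 33; 1556 mod 33 = 5. No.

No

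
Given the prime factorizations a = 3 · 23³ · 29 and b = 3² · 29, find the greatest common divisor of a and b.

87

min exponent per shared prime: 3 · 29 = 87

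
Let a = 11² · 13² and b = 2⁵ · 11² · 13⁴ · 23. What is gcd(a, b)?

20449

min exponent per shared prime: 11² · 13² = 20449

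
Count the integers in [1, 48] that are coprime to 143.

Prime factors of 143: 11, 13. Count integers ≤ 48 divisible by none of them.
By inclusion–exclusion: 48 − ⌊48/11⌋ − ⌊48/13⌋ + ⌊48/143⌋ = 41.

41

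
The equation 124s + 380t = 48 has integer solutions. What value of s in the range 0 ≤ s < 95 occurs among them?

Euclid: 380 = 3·124 + 8; 124 = 15·8 + 4; 8 = 2·4 + 0 → gcd = 4; 48 = 4·12.
Back-substitution yields 124·(46) + 380·(-15) = 4, so one solution is s = 46·12 = 552, t = -15·12 = -180.
Solutions in s differ by 380/4 = 95; the one in [0, 95) is 552 mod 95 = 77.

77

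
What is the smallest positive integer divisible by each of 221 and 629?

8177

221 = 13 · 17; 629 = 17 · 37
max exponents: 13 · 17 · 37 = 8177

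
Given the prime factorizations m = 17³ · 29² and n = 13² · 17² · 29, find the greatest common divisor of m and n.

8381

min exponent per shared prime: 17² · 29 = 8381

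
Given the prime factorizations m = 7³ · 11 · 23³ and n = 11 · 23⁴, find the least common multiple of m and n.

1055840093

max exponent per prime: 7³ · 11 · 23⁴ = 1055840093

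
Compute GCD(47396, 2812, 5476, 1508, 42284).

4

47396 = 2² · 17² · 41; 2812 = 2² · 19 · 37; 5476 = 2² · 37²; 1508 = 2² · 13 · 29; 42284 = 2² · 11 · 31²
gcd takes min exponent of each prime: 2² = 4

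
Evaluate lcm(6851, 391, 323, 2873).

lcm(6851, 391) = 6851·391/gcd = 2678741/17 = 157573
lcm(157573, 323) = 157573·323/gcd = 50896079/17 = 2993887
lcm(2993887, 2873) = 2993887·2873/gcd = 8601437351/221 = 38920531

38920531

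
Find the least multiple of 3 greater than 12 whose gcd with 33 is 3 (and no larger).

15

33 = 3·11. Any k with gcd(k, 33) = 3 is a multiple of 3, say 3s, with s coprime to 11.
Need s > 12/3, so s ≥ 5. First s ≥ 5 with gcd(s, 11) = 1 is s = 5. Thus k = 3·5 = 15.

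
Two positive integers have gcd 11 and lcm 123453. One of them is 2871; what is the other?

Using pq = gcd(p,q)·lcm(p,q) = 11·123453 = 1357983, we get q = 1357983/2871 = 473.

473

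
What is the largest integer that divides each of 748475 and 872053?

Euclid: 872053 = 1·748475 + 123578; 748475 = 6·123578 + 7007; 123578 = 17·7007 + 4459; 7007 = 1·4459 + 2548; 4459 = 1·2548 + 1911; 2548 = 1·1911 + 637; 1911 = 3·637 + 0. Last nonzero remainder: 637.

637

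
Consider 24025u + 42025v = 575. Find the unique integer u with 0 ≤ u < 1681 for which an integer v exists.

614

Euclid: 42025 = 1·24025 + 18000; 24025 = 1·18000 + 6025; 18000 = 2·6025 + 5950; 6025 = 1·5950 + 75; 5950 = 79·75 + 25; 75 = 3·25 + 0 → gcd = 25; 575 = 25·23.
Back-substitution yields 24025·(-558) + 42025·(319) = 25, so one solution is u = -558·23 = -12834, v = 319·23 = 7337.
Solutions in u differ by 42025/25 = 1681; the one in [0, 1681) is -12834 mod 1681 = 614.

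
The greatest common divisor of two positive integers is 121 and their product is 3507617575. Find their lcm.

28988575

gcd·lcm = product, so lcm = 3507617575/121 = 28988575.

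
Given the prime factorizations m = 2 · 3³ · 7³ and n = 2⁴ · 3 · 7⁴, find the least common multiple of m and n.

1037232

max exponent per prime: 2⁴ · 3³ · 7⁴ = 1037232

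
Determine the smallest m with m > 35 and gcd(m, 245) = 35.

gcd(m, 245) = 35 forces 35 | m; write m = 35s. Then gcd(35s, 35·7) = 35·gcd(s, 7), so need gcd(s, 7) = 1.
35s > 35 gives s ≥ 2. The least s ≥ 2 coprime to 7 is 2, so m = 35·2 = 70.

70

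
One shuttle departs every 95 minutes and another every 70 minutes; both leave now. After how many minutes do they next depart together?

gcd first: 95 = 1·70 + 25; 70 = 2·25 + 20; 25 = 1·20 + 5; 20 = 4·5 + 0 → gcd = 5
lcm = 95·70/gcd = 6650/5 = 1330

1330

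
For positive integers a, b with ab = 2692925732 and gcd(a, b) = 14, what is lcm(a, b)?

gcd·lcm = product, so lcm = 2692925732/14 = 192351838.

192351838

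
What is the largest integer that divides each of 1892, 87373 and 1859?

gcd(1892, 87373): 87373 = 46·1892 + 341; 1892 = 5·341 + 187; 341 = 1·187 + 154; 187 = 1·154 + 33; 154 = 4·33 + 22; 33 = 1·22 + 11; 22 = 2·11 + 0 → 11
gcd(11, 1859): 1859 = 169·11 + 0 → 11

11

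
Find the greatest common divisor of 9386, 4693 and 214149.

9386 = 2 · 13 · 19²; 4693 = 13 · 19²; 214149 = 3 · 13 · 17² · 19
gcd takes min exponent of each prime: 13 · 19 = 247

247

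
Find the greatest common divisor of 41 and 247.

41 = 41
247 = 13 · 19
Common: 1 = 1

1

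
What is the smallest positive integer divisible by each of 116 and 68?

1972

116 = 2² · 29; 68 = 2² · 17
max exponents: 2² · 17 · 29 = 1972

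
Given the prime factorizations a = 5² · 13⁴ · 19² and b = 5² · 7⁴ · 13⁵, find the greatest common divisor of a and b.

min exponent per shared prime: 5² · 13⁴ = 714025

714025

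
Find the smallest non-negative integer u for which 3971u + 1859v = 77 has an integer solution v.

15

Euclid: 3971 = 2·1859 + 253; 1859 = 7·253 + 88; 253 = 2·88 + 77; 88 = 1·77 + 11; 77 = 7·11 + 0 → gcd = 11; 77 = 11·7.
Back-substitution yields 3971·(-22) + 1859·(47) = 11, so one solution is u = -22·7 = -154, v = 47·7 = 329.
Solutions in u differ by 1859/11 = 169; the one in [0, 169) is -154 mod 169 = 15.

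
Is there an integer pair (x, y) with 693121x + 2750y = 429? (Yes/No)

Yes

gcd(693121, 2750): 693121 = 252·2750 + 121; 2750 = 22·121 + 88; 121 = 1·88 + 33; 88 = 2·33 + 22; 33 = 1·22 + 11; 22 = 2·11 + 0 → 11
11 divides 429, so a solution exists.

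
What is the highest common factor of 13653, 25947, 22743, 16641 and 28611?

gcd(13653, 25947): 25947 = 1·13653 + 12294; 13653 = 1·12294 + 1359; 12294 = 9·1359 + 63; 1359 = 21·63 + 36; 63 = 1·36 + 27; 36 = 1·27 + 9; 27 = 3·9 + 0 → 9
gcd(9, 22743): 22743 = 2527·9 + 0 → 9
gcd(9, 16641): 16641 = 1849·9 + 0 → 9
gcd(9, 28611): 28611 = 3179·9 + 0 → 9

9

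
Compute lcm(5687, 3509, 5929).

8081227

5687 = 11² · 47; 3509 = 11² · 29; 5929 = 7² · 11²
lcm takes max exponent of each prime: 7² · 11² · 29 · 47 = 8081227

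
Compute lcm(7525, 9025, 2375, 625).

lcm(7525, 9025) = 7525·9025/gcd = 67913125/25 = 2716525
lcm(2716525, 2375) = 2716525·2375/gcd = 6451746875/475 = 13582625
lcm(13582625, 625) = 13582625·625/gcd = 8489140625/125 = 67913125

67913125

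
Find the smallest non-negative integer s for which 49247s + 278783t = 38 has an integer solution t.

258449

Reduce mod 278783: 49247s ≡ 38 (mod 278783). With g = gcd(49247, 278783) = 1 dividing 38, divide through: 49247s ≡ 38 (mod 278783).
Since gcd(49247, 278783) = 1, s ≡ 38·(49247)⁻¹ ≡ 258449 (mod 278783). Smallest non-negative: 258449.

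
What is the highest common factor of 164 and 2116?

Euclid: 2116 = 12·164 + 148; 164 = 1·148 + 16; 148 = 9·16 + 4; 16 = 4·4 + 0. Last nonzero remainder: 4.

4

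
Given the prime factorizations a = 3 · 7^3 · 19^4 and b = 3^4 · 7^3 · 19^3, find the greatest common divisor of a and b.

min exponent per shared prime: 3 · 7^3 · 19^3 = 7057911

7057911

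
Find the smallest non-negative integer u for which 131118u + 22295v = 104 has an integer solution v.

Euclid: 131118 = 5·22295 + 19643; 22295 = 1·19643 + 2652; 19643 = 7·2652 + 1079; 2652 = 2·1079 + 494; 1079 = 2·494 + 91; 494 = 5·91 + 39; 91 = 2·39 + 13; 39 = 3·13 + 0 → gcd = 13; 104 = 13·8.
Back-substitution yields 131118·(496) + 22295·(-2917) = 13, so one solution is u = 496·8 = 3968, v = -2917·8 = -23336.
Solutions in u differ by 22295/13 = 1715; the one in [0, 1715) is 3968 mod 1715 = 538.

538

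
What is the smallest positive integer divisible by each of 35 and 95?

665

gcd first: 95 = 2·35 + 25; 35 = 1·25 + 10; 25 = 2·10 + 5; 10 = 2·5 + 0 → gcd = 5
lcm = 35·95/gcd = 3325/5 = 665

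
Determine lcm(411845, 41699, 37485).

53623454535

lcm(411845, 41699) = 411845·41699/gcd = 17173524655/49 = 350480095
lcm(350480095, 37485) = 350480095·37485/gcd = 13137746361075/245 = 53623454535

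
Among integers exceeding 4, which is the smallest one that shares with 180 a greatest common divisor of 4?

Multiples of 4 above 4: 4·2, 4·3, … . Need the cofactor coprime to 180/4 = 45.
Checking s = 2, 3, … the first with gcd(s, 45) = 1 is s = 2, giving 8.

8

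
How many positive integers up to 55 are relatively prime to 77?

77 = 7·11. Inclusion–exclusion on these primes:
55 − ⌊55/7⌋ − ⌊55/11⌋ + ⌊55/77⌋ = 43

43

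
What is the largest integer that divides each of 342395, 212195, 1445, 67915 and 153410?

gcd(342395, 212195): 342395 = 1·212195 + 130200; 212195 = 1·130200 + 81995; 130200 = 1·81995 + 48205; 81995 = 1·48205 + 33790; 48205 = 1·33790 + 14415; 33790 = 2·14415 + 4960; 14415 = 2·4960 + 4495; 4960 = 1·4495 + 465; 4495 = 9·465 + 310; 465 = 1·310 + 155; 310 = 2·155 + 0 → 155
gcd(155, 1445): 1445 = 9·155 + 50; 155 = 3·50 + 5; 50 = 10·5 + 0 → 5
gcd(5, 67915): 67915 = 13583·5 + 0 → 5
gcd(5, 153410): 153410 = 30682·5 + 0 → 5

5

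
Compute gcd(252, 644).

28

Euclid: 644 = 2·252 + 140; 252 = 1·140 + 112; 140 = 1·112 + 28; 112 = 4·28 + 0. Last nonzero remainder: 28.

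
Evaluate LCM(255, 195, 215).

255 = 3 · 5 · 17; 195 = 3 · 5 · 13; 215 = 5 · 43
lcm takes max exponent of each prime: 3 · 5 · 13 · 17 · 43 = 142545

142545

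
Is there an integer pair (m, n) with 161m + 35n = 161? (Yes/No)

gcd(161, 35): 161 = 4·35 + 21; 35 = 1·21 + 14; 21 = 1·14 + 7; 14 = 2·7 + 0 → 7
7 divides 161, so a solution exists.

Yes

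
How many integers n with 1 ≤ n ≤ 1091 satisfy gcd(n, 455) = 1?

691

455 = 5·7·13. Inclusion–exclusion on these primes:
1091 − ⌊1091/5⌋ − ⌊1091/7⌋ − ⌊1091/13⌋ + ⌊1091/35⌋ + ⌊1091/65⌋ + ⌊1091/91⌋ − ⌊1091/455⌋ = 691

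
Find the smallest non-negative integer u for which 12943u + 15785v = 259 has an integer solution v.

983

Euclid: 15785 = 1·12943 + 2842; 12943 = 4·2842 + 1575; 2842 = 1·1575 + 1267; 1575 = 1·1267 + 308; 1267 = 4·308 + 35; 308 = 8·35 + 28; 35 = 1·28 + 7; 28 = 4·7 + 0 → gcd = 7; 259 = 7·37.
Back-substitution yields 12943·(-461) + 15785·(378) = 7, so one solution is u = -461·37 = -17057, v = 378·37 = 13986.
Solutions in u differ by 15785/7 = 2255; the one in [0, 2255) is -17057 mod 2255 = 983.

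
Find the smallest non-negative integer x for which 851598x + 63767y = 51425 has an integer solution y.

22

gcd(851598, 63767) = 2057 (Euclid: 851598 = 13·63767 + 22627; 63767 = 2·22627 + 18513; 22627 = 1·18513 + 4114; 18513 = 4·4114 + 2057; 4114 = 2·2057 + 0), and 2057 | 51425.
Extended Euclid: 851598·(-14) + 63767·(187) = 2057. Scale by 25: x₀ = -350.
General solution x = x₀ + 31t; reducing mod 31 gives x = 22 (and y = -293).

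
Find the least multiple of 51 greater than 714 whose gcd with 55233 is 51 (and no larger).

816

Multiples of 51 above 714: 51·15, 51·16, … . Need the cofactor coprime to 55233/51 = 1083.
Checking s = 15, 16, … the first with gcd(s, 1083) = 1 is s = 16, giving 816.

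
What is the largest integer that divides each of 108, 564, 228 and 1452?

gcd(108, 564): 564 = 5·108 + 24; 108 = 4·24 + 12; 24 = 2·12 + 0 → 12
gcd(12, 228): 228 = 19·12 + 0 → 12
gcd(12, 1452): 1452 = 121·12 + 0 → 12

12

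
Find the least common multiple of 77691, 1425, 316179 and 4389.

lcm(77691, 1425) = 77691·1425/gcd = 110709675/57 = 1942275
lcm(1942275, 316179) = 1942275·316179/gcd = 614106567225/57 = 10773799425
lcm(10773799425, 4389) = 10773799425·4389/gcd = 47286205676325/57 = 829582555725

829582555725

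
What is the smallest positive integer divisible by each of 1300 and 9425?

1300 = 2² · 5² · 13; 9425 = 5² · 13 · 29
max exponents: 2² · 5² · 13 · 29 = 37700

37700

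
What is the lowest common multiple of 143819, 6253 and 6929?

lcm(143819, 6253) = 143819·6253/gcd = 899300207/6253 = 143819
lcm(143819, 6929) = 143819·6929/gcd = 996521851/169 = 5896579

5896579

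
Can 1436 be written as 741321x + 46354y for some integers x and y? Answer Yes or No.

gcd(741321, 46354): 741321 = 15·46354 + 46011; 46354 = 1·46011 + 343; 46011 = 134·343 + 49; 343 = 7·49 + 0 → 49
49 does not divide 1436, so a solution does not exist.

No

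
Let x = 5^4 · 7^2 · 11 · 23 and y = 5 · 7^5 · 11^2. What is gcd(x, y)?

2695

min exponent per shared prime: 5 · 7^2 · 11 = 2695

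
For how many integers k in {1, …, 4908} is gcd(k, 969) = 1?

969 = 3·17·19. Inclusion–exclusion on these primes:
4908 − ⌊4908/3⌋ − ⌊4908/17⌋ − ⌊4908/19⌋ + ⌊4908/51⌋ + ⌊4908/57⌋ + ⌊4908/323⌋ − ⌊4908/969⌋ = 2918

2918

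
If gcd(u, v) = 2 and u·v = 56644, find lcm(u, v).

28322

gcd·lcm = product, so lcm = 56644/2 = 28322.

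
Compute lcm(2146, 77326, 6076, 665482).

lcm(2146, 77326) = 2146·77326/gcd = 165941596/2 = 82970798
lcm(82970798, 6076) = 82970798·6076/gcd = 504130568648/2 = 252065284324
lcm(252065284324, 665482) = 252065284324·665482/gcd = 167744909542504168/1702 = 98557526170684

98557526170684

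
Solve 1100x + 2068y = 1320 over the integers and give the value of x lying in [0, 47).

20

Euclid: 2068 = 1·1100 + 968; 1100 = 1·968 + 132; 968 = 7·132 + 44; 132 = 3·44 + 0 → gcd = 44; 1320 = 44·30.
Back-substitution yields 1100·(-15) + 2068·(8) = 44, so one solution is x = -15·30 = -450, y = 8·30 = 240.
Solutions in x differ by 2068/44 = 47; the one in [0, 47) is -450 mod 47 = 20.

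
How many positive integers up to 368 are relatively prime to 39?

227

39 = 3·13. Inclusion–exclusion on these primes:
368 − ⌊368/3⌋ − ⌊368/13⌋ + ⌊368/39⌋ = 227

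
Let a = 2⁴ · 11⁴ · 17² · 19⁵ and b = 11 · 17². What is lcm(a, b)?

167631862682416

max exponent per prime: 2⁴ · 11⁴ · 17² · 19⁵ = 167631862682416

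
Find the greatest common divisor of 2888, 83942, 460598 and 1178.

38

gcd(2888, 83942): 83942 = 29·2888 + 190; 2888 = 15·190 + 38; 190 = 5·38 + 0 → 38
gcd(38, 460598): 460598 = 12121·38 + 0 → 38
gcd(38, 1178): 1178 = 31·38 + 0 → 38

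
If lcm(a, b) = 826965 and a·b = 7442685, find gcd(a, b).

9

gcd·lcm = product, so gcd = 7442685/826965 = 9.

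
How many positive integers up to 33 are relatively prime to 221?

221 = 13·17. Inclusion–exclusion on these primes:
33 − ⌊33/13⌋ − ⌊33/17⌋ + ⌊33/221⌋ = 30

30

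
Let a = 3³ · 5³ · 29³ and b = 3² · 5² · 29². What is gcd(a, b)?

189225

min exponent per shared prime: 3² · 5² · 29² = 189225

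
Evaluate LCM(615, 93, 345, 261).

38149065

lcm(615, 93) = 615·93/gcd = 57195/3 = 19065
lcm(19065, 345) = 19065·345/gcd = 6577425/15 = 438495
lcm(438495, 261) = 438495·261/gcd = 114447195/3 = 38149065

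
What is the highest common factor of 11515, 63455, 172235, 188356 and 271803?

49

gcd(11515, 63455): 63455 = 5·11515 + 5880; 11515 = 1·5880 + 5635; 5880 = 1·5635 + 245; 5635 = 23·245 + 0 → 245
gcd(245, 172235): 172235 = 703·245 + 0 → 245
gcd(245, 188356): 188356 = 768·245 + 196; 245 = 1·196 + 49; 196 = 4·49 + 0 → 49
gcd(49, 271803): 271803 = 5547·49 + 0 → 49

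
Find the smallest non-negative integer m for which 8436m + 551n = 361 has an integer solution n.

Reduce mod 551: 8436m ≡ 361 (mod 551). With g = gcd(8436, 551) = 19 dividing 361, divide through: 444m ≡ 19 (mod 29).
Since gcd(444, 29) = 1, m ≡ 19·(444)⁻¹ ≡ 15 (mod 29). Smallest non-negative: 15.

15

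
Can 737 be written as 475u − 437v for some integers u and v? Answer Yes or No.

gcd(475, 437): 475 = 1·437 + 38; 437 = 11·38 + 19; 38 = 2·19 + 0 → 19
19 does not divide 737, so a solution does not exist.

No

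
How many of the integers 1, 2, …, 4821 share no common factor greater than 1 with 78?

1484

78 = 2·3·13. Inclusion–exclusion on these primes:
4821 − ⌊4821/2⌋ − ⌊4821/3⌋ − ⌊4821/13⌋ + ⌊4821/6⌋ + ⌊4821/26⌋ + ⌊4821/39⌋ − ⌊4821/78⌋ = 1484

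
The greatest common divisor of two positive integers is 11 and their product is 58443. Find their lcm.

For any two positive integers, gcd × lcm equals their product. Hence lcm = 58443 / 11 = 5313.

5313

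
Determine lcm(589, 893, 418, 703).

22533962

589 = 19 · 31; 893 = 19 · 47; 418 = 2 · 11 · 19; 703 = 19 · 37
lcm takes max exponent of each prime: 2 · 11 · 19 · 31 · 37 · 47 = 22533962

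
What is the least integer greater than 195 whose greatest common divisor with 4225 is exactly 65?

gcd(t, 4225) = 65 forces 65 | t; write t = 65s. Then gcd(65s, 65·65) = 65·gcd(s, 65), so need gcd(s, 65) = 1.
65s > 195 gives s ≥ 4. The least s ≥ 4 coprime to 65 is 4, so t = 65·4 = 260.

260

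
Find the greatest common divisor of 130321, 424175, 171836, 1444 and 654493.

361

gcd(130321, 424175): 424175 = 3·130321 + 33212; 130321 = 3·33212 + 30685; 33212 = 1·30685 + 2527; 30685 = 12·2527 + 361; 2527 = 7·361 + 0 → 361
gcd(361, 171836): 171836 = 476·361 + 0 → 361
gcd(361, 1444): 1444 = 4·361 + 0 → 361
gcd(361, 654493): 654493 = 1813·361 + 0 → 361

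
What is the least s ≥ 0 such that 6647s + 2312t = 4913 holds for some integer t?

7

gcd(6647, 2312) = 289 (Euclid: 6647 = 2·2312 + 2023; 2312 = 1·2023 + 289; 2023 = 7·289 + 0), and 289 | 4913.
Extended Euclid: 6647·(-1) + 2312·(3) = 289. Scale by 17: s₀ = -17.
General solution s = s₀ + 8k; reducing mod 8 gives s = 7 (and t = -18).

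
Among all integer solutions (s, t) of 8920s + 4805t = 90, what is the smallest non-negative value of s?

167

Euclid: 8920 = 1·4805 + 4115; 4805 = 1·4115 + 690; 4115 = 5·690 + 665; 690 = 1·665 + 25; 665 = 26·25 + 15; 25 = 1·15 + 10; 15 = 1·10 + 5; 10 = 2·5 + 0 → gcd = 5; 90 = 5·18.
Back-substitution yields 8920·(383) + 4805·(-711) = 5, so one solution is s = 383·18 = 6894, t = -711·18 = -12798.
Solutions in s differ by 4805/5 = 961; the one in [0, 961) is 6894 mod 961 = 167.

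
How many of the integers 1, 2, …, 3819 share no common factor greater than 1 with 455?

2418

455 = 5·7·13. Inclusion–exclusion on these primes:
3819 − ⌊3819/5⌋ − ⌊3819/7⌋ − ⌊3819/13⌋ + ⌊3819/35⌋ + ⌊3819/65⌋ + ⌊3819/91⌋ − ⌊3819/455⌋ = 2418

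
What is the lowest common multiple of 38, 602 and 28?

22876

38 = 2 · 19; 602 = 2 · 7 · 43; 28 = 2² · 7
lcm takes max exponent of each prime: 2² · 7 · 19 · 43 = 22876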